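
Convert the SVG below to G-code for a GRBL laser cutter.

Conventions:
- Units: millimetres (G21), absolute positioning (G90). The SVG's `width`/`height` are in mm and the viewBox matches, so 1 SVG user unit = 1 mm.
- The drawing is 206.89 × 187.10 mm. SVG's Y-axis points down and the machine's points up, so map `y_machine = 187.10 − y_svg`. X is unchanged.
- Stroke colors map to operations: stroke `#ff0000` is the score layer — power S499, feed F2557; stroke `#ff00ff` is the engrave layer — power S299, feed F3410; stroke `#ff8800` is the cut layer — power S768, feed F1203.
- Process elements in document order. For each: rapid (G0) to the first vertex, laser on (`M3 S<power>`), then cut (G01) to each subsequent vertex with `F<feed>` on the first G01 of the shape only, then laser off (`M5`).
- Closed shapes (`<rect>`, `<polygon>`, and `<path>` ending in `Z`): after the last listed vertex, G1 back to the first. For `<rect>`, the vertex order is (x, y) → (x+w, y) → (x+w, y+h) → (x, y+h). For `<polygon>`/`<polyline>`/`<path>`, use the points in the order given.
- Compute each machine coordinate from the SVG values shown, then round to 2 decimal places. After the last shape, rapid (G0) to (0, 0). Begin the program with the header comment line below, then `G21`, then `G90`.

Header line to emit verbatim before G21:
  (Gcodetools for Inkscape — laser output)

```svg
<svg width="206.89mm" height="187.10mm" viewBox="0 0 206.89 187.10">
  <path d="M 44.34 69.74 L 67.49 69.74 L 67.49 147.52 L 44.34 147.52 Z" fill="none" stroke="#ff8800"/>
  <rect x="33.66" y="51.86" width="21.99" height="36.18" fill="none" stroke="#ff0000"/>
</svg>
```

(Gcodetools for Inkscape — laser output)
G21
G90
G0 X44.34 Y117.36
M3 S768
G01 X67.49 Y117.36 F1203
G01 X67.49 Y39.58
G01 X44.34 Y39.58
G01 X44.34 Y117.36
M5
G0 X33.66 Y135.24
M3 S499
G01 X55.65 Y135.24 F2557
G01 X55.65 Y99.06
G01 X33.66 Y99.06
G01 X33.66 Y135.24
M5
G0 X0.00 Y0.00

Since the viewBox matches the mm dimensions, user units are millimetres directly. The only transform is the Y-flip y_m = 187.10 − y_svg.

Shape 1 is a rectangle drawn with `<path>`. Its stroke #ff8800 means cut at S768, F1203. After flipping Y the toolpath is (44.34,117.36) → (67.49,117.36) → (67.49,39.58) → (44.34,39.58) → (44.34,117.36), returning to the start.

Shape 2 is a rectangle drawn with `<rect>`. Its stroke #ff0000 means score at S499, F2557. After flipping Y the toolpath is (33.66,135.24) → (55.65,135.24) → (55.65,99.06) → (33.66,99.06) → (33.66,135.24), returning to the start.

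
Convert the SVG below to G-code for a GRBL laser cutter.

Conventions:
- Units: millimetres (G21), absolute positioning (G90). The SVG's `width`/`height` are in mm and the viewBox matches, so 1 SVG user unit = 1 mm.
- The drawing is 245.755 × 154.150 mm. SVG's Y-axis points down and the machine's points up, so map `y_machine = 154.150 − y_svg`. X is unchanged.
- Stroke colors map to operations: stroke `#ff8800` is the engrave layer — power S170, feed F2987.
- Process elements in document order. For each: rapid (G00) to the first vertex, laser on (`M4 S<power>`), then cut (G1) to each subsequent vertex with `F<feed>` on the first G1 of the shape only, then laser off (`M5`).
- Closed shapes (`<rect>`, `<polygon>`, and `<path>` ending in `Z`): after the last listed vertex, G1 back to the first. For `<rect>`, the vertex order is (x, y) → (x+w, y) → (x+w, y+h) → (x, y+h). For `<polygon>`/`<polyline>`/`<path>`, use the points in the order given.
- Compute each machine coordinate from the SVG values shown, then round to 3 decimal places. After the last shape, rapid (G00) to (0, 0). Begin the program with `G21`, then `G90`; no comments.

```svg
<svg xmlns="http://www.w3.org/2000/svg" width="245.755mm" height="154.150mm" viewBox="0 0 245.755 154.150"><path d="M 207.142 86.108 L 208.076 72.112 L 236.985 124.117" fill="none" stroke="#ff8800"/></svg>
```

1 u = 1 mm; y_m = 154.150 − y.

[1] `<path>` open polyline, #ff8800→engrave S170 F2987: (207.142,68.042) → (208.076,82.038) → (236.985,30.033)

G21
G90
G00 X207.142 Y68.042
M4 S170
G1 X208.076 Y82.038 F2987
G1 X236.985 Y30.033
M5
G00 X0.000 Y0.000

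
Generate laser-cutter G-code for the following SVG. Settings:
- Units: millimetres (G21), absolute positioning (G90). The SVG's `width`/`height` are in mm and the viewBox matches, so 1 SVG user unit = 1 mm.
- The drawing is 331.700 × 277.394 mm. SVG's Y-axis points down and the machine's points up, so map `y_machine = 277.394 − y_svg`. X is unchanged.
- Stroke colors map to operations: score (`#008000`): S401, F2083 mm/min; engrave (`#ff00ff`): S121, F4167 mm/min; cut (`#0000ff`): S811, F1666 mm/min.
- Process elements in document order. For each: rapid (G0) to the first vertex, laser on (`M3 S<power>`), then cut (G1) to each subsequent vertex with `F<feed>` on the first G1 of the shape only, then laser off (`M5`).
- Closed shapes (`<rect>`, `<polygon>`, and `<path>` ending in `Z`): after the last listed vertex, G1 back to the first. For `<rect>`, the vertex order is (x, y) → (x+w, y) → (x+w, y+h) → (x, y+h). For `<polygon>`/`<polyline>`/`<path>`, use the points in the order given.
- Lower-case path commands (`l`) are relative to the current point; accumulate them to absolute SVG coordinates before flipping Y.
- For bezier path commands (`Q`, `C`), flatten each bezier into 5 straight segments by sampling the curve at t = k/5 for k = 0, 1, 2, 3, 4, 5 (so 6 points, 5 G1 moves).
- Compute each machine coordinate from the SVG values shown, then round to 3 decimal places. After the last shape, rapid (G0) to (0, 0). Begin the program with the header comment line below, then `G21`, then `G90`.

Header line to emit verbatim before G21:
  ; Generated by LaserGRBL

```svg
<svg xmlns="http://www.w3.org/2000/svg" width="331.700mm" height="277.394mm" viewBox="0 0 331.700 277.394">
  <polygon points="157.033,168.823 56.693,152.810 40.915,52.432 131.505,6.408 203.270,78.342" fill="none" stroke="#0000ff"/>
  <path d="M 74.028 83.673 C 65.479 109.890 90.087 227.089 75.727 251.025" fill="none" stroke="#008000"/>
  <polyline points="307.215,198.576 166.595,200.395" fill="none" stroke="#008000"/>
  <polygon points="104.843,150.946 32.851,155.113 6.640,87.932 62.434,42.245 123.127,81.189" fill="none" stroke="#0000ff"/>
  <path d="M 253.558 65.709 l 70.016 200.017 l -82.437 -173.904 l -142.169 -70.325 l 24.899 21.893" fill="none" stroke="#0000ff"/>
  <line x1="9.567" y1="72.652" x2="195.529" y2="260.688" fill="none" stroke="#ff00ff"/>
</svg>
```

1 u = 1 mm; y_m = 277.394 − y.

[1] `<polygon>` regular polygon, #0000ff→cut S811 F1666: (157.033,108.571) → (56.693,124.584) → (40.915,224.962) → (131.505,270.986) → (203.270,199.052) → (157.033,108.571) (closed)

[2] `<path>` cubic bezier, #008000→score S401 F2083: (74.028,193.721) → (72.300,168.547) → (75.069,130.381) → (78.870,88.067) → (80.244,50.448) → (75.727,26.369)

[3] `<polyline>` line segment, #008000→score S401 F2083: (307.215,78.818) → (166.595,76.999)

[4] `<polygon>` regular polygon, #0000ff→cut S811 F1666: (104.843,126.448) → (32.851,122.281) → (6.640,189.462) → (62.434,235.149) → (123.127,196.205) → (104.843,126.448) (closed)

[5] `<path>` open polyline, #0000ff→cut S811 F1666: (253.558,211.685) → (323.574,11.668) → (241.137,185.572) → (98.968,255.897) → (123.867,234.004)

[6] `<line>` line segment, #ff00ff→engrave S121 F4167: (9.567,204.742) → (195.529,16.706)

; Generated by LaserGRBL
G21
G90
G0 X157.033 Y108.571
M3 S811
G1 X56.693 Y124.584 F1666
G1 X40.915 Y224.962
G1 X131.505 Y270.986
G1 X203.270 Y199.052
G1 X157.033 Y108.571
M5
G0 X74.028 Y193.721
M3 S401
G1 X72.300 Y168.547 F2083
G1 X75.069 Y130.381
G1 X78.870 Y88.067
G1 X80.244 Y50.448
G1 X75.727 Y26.369
M5
G0 X307.215 Y78.818
M3 S401
G1 X166.595 Y76.999 F2083
M5
G0 X104.843 Y126.448
M3 S811
G1 X32.851 Y122.281 F1666
G1 X6.640 Y189.462
G1 X62.434 Y235.149
G1 X123.127 Y196.205
G1 X104.843 Y126.448
M5
G0 X253.558 Y211.685
M3 S811
G1 X323.574 Y11.668 F1666
G1 X241.137 Y185.572
G1 X98.968 Y255.897
G1 X123.867 Y234.004
M5
G0 X9.567 Y204.742
M3 S121
G1 X195.529 Y16.706 F4167
M5
G0 X0.000 Y0.000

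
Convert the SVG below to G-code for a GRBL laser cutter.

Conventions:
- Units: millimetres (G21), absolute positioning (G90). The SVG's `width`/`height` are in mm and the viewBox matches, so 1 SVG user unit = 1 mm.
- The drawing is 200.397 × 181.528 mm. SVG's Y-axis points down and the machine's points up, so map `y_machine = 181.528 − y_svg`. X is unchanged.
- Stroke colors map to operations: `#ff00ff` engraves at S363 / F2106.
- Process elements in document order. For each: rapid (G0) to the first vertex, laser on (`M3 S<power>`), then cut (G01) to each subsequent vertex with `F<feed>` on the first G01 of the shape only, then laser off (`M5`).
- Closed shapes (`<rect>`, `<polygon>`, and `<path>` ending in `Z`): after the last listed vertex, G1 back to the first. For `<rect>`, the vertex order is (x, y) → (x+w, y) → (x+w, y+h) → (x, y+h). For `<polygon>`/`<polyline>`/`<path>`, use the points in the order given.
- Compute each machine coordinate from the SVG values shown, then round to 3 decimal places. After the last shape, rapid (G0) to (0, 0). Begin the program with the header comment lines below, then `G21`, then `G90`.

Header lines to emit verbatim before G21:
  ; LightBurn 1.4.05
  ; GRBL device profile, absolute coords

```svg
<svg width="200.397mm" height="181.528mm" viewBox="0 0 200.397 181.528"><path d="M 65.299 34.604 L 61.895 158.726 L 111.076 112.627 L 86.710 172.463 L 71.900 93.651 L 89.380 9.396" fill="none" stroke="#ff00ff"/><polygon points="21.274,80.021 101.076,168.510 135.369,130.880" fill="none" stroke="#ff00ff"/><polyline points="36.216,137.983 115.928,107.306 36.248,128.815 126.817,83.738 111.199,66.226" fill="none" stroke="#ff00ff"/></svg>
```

; LightBurn 1.4.05
; GRBL device profile, absolute coords
G21
G90
G0 X65.299 Y146.924
M3 S363
G01 X61.895 Y22.802 F2106
G01 X111.076 Y68.901
G01 X86.710 Y9.065
G01 X71.900 Y87.877
G01 X89.380 Y172.132
M5
G0 X21.274 Y101.507
M3 S363
G01 X101.076 Y13.018 F2106
G01 X135.369 Y50.648
G01 X21.274 Y101.507
M5
G0 X36.216 Y43.545
M3 S363
G01 X115.928 Y74.222 F2106
G01 X36.248 Y52.713
G01 X126.817 Y97.790
G01 X111.199 Y115.302
M5
G0 X0.000 Y0.000

1 u = 1 mm; y_m = 181.528 − y.

[1] `<path>` open polyline, #ff00ff→engrave S363 F2106: (65.299,146.924) → (61.895,22.802) → (111.076,68.901) → (86.710,9.065) → (71.900,87.877) → (89.380,172.132)

[2] `<polygon>` closed polygon, #ff00ff→engrave S363 F2106: (21.274,101.507) → (101.076,13.018) → (135.369,50.648) → (21.274,101.507) (closed)

[3] `<polyline>` open polyline, #ff00ff→engrave S363 F2106: (36.216,43.545) → (115.928,74.222) → (36.248,52.713) → (126.817,97.790) → (111.199,115.302)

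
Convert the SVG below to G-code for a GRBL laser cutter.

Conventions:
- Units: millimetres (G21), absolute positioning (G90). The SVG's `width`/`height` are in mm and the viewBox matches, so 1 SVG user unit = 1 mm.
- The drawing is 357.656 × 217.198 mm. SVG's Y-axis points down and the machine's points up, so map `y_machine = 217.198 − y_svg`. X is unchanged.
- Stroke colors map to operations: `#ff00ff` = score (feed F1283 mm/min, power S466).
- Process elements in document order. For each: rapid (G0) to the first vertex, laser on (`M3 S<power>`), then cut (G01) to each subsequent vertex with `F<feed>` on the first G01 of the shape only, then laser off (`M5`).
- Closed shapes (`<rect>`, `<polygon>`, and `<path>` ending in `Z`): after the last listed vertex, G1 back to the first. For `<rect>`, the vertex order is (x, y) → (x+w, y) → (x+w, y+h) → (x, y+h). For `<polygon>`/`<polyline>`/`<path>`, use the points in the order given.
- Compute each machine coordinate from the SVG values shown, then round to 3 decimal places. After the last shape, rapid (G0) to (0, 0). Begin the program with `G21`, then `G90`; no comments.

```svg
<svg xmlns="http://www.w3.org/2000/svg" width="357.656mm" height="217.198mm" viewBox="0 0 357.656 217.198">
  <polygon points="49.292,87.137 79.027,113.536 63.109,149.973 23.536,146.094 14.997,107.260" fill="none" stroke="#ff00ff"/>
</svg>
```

G21
G90
G0 X49.292 Y130.061
M3 S466
G01 X79.027 Y103.662 F1283
G01 X63.109 Y67.225
G01 X23.536 Y71.104
G01 X14.997 Y109.938
G01 X49.292 Y130.061
M5
G0 X0.000 Y0.000

Since the viewBox matches the mm dimensions, user units are millimetres directly. The only transform is the Y-flip y_m = 217.198 − y_svg.

Shape 1 is a regular polygon drawn with `<polygon>`. Its stroke #ff00ff means score at S466, F1283. After flipping Y the toolpath is (49.292,130.061) → (79.027,103.662) → (63.109,67.225) → (23.536,71.104) → (14.997,109.938) → (49.292,130.061), returning to the start.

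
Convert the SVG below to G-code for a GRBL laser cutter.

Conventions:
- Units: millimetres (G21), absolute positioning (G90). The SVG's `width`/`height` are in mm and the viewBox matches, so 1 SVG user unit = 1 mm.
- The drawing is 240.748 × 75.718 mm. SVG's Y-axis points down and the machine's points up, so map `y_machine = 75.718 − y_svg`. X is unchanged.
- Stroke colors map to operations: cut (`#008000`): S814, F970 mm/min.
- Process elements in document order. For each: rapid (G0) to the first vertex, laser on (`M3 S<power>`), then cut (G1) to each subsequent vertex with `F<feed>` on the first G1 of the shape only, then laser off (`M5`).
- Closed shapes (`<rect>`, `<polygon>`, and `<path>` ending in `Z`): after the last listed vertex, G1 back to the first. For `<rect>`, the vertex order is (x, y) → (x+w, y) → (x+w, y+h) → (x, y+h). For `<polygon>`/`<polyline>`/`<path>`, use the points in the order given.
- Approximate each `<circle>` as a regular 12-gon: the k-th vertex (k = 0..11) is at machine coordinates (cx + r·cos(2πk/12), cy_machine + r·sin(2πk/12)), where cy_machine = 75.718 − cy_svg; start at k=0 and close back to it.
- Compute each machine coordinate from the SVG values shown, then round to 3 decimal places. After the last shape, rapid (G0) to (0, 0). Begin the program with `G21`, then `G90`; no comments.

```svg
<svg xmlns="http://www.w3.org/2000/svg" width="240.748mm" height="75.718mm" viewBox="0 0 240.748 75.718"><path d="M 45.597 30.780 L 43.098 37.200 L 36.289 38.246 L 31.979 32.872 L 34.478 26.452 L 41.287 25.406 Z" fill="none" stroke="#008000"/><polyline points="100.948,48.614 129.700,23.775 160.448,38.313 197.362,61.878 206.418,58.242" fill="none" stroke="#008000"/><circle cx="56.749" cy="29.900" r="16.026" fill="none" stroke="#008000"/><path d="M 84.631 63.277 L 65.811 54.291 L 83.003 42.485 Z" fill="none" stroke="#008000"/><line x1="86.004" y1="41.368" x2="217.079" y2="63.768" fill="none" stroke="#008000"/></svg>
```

G21
G90
G0 X45.597 Y44.938
M3 S814
G1 X43.098 Y38.518 F970
G1 X36.289 Y37.472
G1 X31.979 Y42.846
G1 X34.478 Y49.266
G1 X41.287 Y50.312
G1 X45.597 Y44.938
M5
G0 X100.948 Y27.104
M3 S814
G1 X129.700 Y51.943 F970
G1 X160.448 Y37.405
G1 X197.362 Y13.840
G1 X206.418 Y17.476
M5
G0 X72.775 Y45.818
M3 S814
G1 X70.628 Y53.831 F970
G1 X64.762 Y59.697
G1 X56.749 Y61.844
G1 X48.736 Y59.697
G1 X42.870 Y53.831
G1 X40.723 Y45.818
G1 X42.870 Y37.805
G1 X48.736 Y31.939
G1 X56.749 Y29.792
G1 X64.762 Y31.939
G1 X70.628 Y37.805
G1 X72.775 Y45.818
M5
G0 X84.631 Y12.441
M3 S814
G1 X65.811 Y21.427 F970
G1 X83.003 Y33.233
G1 X84.631 Y12.441
M5
G0 X86.004 Y34.350
M3 S814
G1 X217.079 Y11.950 F970
M5
G0 X0.000 Y0.000

viewBox `0 0 240.748 75.718` with mm width/height → 1 unit = 1 mm. Flip: y_m = 75.718 − y_svg.

**Shape 1** — `<path>` regular polygon, stroke `#008000` → cut (S814, F970). Machine vertices: (45.597,44.938) → (43.098,38.518) → (36.289,37.472) → (31.979,42.846) → (34.478,49.266) → (41.287,50.312) → (45.597,44.938). Closed: final G1 returns to the first vertex.

**Shape 2** — `<polyline>` open polyline, stroke `#008000` → cut (S814, F970). Machine vertices: (100.948,27.104) → (129.700,51.943) → (160.448,37.405) → (197.362,13.840) → (206.418,17.476). Open path.

**Shape 3** — `<circle>` circle, stroke `#008000` → cut (S814, F970). Machine vertices: (72.775,45.818) → (70.628,53.831) → (64.762,59.697) → (56.749,61.844) → (48.736,59.697) → (42.870,53.831) → (40.723,45.818) → (42.870,37.805) → (48.736,31.939) → (56.749,29.792) → (64.762,31.939) → (70.628,37.805) → (72.775,45.818). Closed: final G1 returns to the first vertex.

**Shape 4** — `<path>` regular polygon, stroke `#008000` → cut (S814, F970). Machine vertices: (84.631,12.441) → (65.811,21.427) → (83.003,33.233) → (84.631,12.441). Closed: final G1 returns to the first vertex.

**Shape 5** — `<line>` line segment, stroke `#008000` → cut (S814, F970). Machine vertices: (86.004,34.350) → (217.079,11.950). Open path.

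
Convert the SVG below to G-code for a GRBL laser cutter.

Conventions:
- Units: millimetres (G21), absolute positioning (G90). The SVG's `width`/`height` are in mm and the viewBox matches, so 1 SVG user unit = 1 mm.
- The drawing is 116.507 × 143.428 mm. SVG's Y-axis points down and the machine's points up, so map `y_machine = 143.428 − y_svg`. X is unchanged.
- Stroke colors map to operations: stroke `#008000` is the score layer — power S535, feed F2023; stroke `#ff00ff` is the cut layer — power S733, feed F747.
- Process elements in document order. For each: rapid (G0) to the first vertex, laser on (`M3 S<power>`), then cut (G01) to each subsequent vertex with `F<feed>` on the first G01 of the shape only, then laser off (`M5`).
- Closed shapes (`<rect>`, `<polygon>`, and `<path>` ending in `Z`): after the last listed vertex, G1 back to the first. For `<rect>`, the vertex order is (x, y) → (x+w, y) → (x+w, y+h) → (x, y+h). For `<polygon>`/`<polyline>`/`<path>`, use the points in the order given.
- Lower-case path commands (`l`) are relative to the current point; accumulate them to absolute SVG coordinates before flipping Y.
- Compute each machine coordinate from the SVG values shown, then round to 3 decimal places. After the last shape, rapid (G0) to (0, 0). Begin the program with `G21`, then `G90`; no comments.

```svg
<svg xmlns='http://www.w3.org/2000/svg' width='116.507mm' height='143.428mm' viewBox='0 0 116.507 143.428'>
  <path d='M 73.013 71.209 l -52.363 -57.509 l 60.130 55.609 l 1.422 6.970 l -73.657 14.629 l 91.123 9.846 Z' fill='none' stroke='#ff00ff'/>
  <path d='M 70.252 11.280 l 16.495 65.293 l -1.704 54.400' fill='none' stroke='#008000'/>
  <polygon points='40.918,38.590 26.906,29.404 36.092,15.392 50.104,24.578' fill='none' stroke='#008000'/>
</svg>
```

Since the viewBox matches the mm dimensions, user units are millimetres directly. The only transform is the Y-flip y_m = 143.428 − y_svg.

Shape 1 is a closed polygon drawn with `<path>`. Its stroke #ff00ff means cut at S733, F747. After flipping Y the toolpath is (73.013,72.219) → (20.650,129.728) → (80.780,74.119) → (82.202,67.149) → (8.545,52.520) → (99.668,42.674) → (73.013,72.219), returning to the start.

Shape 2 is a open polyline drawn with `<path>`. Its stroke #008000 means score at S535, F2023. After flipping Y the toolpath is (70.252,132.148) → (86.747,66.855) → (85.043,12.455).

Shape 3 is a regular polygon drawn with `<polygon>`. Its stroke #008000 means score at S535, F2023. After flipping Y the toolpath is (40.918,104.838) → (26.906,114.024) → (36.092,128.036) → (50.104,118.850) → (40.918,104.838), returning to the start.

G21
G90
G0 X73.013 Y72.219
M3 S733
G01 X20.650 Y129.728 F747
G01 X80.780 Y74.119
G01 X82.202 Y67.149
G01 X8.545 Y52.520
G01 X99.668 Y42.674
G01 X73.013 Y72.219
M5
G0 X70.252 Y132.148
M3 S535
G01 X86.747 Y66.855 F2023
G01 X85.043 Y12.455
M5
G0 X40.918 Y104.838
M3 S535
G01 X26.906 Y114.024 F2023
G01 X36.092 Y128.036
G01 X50.104 Y118.850
G01 X40.918 Y104.838
M5
G0 X0.000 Y0.000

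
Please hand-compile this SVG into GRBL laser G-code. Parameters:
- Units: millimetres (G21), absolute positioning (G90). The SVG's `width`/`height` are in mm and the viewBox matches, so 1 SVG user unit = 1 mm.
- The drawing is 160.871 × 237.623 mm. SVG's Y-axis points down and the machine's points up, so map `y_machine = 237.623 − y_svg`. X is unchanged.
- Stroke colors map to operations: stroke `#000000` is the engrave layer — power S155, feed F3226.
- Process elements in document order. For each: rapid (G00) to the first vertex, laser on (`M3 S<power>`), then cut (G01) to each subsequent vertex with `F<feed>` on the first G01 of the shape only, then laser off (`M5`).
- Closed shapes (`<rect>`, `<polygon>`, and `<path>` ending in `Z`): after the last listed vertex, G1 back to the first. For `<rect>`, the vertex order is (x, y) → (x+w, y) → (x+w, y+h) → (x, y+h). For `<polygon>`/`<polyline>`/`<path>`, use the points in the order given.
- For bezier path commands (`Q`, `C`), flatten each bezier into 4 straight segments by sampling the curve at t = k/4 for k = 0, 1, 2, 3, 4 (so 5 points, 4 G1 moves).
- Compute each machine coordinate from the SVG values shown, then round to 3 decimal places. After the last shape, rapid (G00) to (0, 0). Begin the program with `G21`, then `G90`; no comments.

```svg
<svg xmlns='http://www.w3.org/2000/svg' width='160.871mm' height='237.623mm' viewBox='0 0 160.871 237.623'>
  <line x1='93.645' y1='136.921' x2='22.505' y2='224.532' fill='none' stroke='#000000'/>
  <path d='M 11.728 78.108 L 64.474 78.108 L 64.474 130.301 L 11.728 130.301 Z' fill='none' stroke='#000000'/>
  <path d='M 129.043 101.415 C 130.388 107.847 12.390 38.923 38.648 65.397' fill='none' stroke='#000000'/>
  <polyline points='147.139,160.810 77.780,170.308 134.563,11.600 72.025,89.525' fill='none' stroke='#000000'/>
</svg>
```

1 u = 1 mm; y_m = 237.623 − y.

[1] `<line>` line segment, #000000→engrave S155 F3226: (93.645,100.702) → (22.505,13.091)

[2] `<path>` rectangle, #000000→engrave S155 F3226: (11.728,159.515) → (64.474,159.515) → (64.474,107.322) → (11.728,107.322) → (11.728,159.515) (closed)

[3] `<path>` cubic bezier, #000000→engrave S155 F3226: (129.043,136.208) → (111.794,142.845) → (74.503,161.733) → (41.884,176.862) → (38.648,172.226)

[4] `<polyline>` open polyline, #000000→engrave S155 F3226: (147.139,76.813) → (77.780,67.315) → (134.563,226.023) → (72.025,148.098)

G21
G90
G00 X93.645 Y100.702
M3 S155
G01 X22.505 Y13.091 F3226
M5
G00 X11.728 Y159.515
M3 S155
G01 X64.474 Y159.515 F3226
G01 X64.474 Y107.322
G01 X11.728 Y107.322
G01 X11.728 Y159.515
M5
G00 X129.043 Y136.208
M3 S155
G01 X111.794 Y142.845 F3226
G01 X74.503 Y161.733
G01 X41.884 Y176.862
G01 X38.648 Y172.226
M5
G00 X147.139 Y76.813
M3 S155
G01 X77.780 Y67.315 F3226
G01 X134.563 Y226.023
G01 X72.025 Y148.098
M5
G00 X0.000 Y0.000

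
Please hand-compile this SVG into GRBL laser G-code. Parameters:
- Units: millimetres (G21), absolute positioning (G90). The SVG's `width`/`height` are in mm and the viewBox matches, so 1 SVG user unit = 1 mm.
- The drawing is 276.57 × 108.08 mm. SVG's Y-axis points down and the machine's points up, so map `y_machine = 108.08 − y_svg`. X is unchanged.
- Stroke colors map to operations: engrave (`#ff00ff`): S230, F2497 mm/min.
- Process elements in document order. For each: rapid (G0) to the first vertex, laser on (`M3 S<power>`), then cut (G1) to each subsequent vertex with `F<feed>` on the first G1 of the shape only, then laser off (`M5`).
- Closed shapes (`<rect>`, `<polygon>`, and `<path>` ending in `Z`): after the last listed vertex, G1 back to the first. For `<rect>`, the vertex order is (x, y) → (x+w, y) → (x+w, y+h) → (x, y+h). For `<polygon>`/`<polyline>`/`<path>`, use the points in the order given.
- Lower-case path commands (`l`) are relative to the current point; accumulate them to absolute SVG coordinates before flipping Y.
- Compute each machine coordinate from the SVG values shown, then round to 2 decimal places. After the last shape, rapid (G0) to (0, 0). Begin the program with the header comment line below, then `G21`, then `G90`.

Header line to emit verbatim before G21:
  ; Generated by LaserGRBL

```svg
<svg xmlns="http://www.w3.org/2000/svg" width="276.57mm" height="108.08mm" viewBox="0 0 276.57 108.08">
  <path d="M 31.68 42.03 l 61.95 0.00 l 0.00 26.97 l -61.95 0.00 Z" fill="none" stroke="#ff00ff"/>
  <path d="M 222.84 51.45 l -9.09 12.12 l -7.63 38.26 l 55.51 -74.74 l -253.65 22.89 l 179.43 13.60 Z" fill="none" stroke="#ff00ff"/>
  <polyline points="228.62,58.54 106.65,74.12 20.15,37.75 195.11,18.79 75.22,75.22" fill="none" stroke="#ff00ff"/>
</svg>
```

; Generated by LaserGRBL
G21
G90
G0 X31.68 Y66.05
M3 S230
G1 X93.63 Y66.05 F2497
G1 X93.63 Y39.08
G1 X31.68 Y39.08
G1 X31.68 Y66.05
M5
G0 X222.84 Y56.63
M3 S230
G1 X213.75 Y44.51 F2497
G1 X206.12 Y6.25
G1 X261.63 Y80.99
G1 X7.98 Y58.10
G1 X187.41 Y44.50
G1 X222.84 Y56.63
M5
G0 X228.62 Y49.54
M3 S230
G1 X106.65 Y33.96 F2497
G1 X20.15 Y70.33
G1 X195.11 Y89.29
G1 X75.22 Y32.86
M5
G0 X0.00 Y0.00

Since the viewBox matches the mm dimensions, user units are millimetres directly. The only transform is the Y-flip y_m = 108.08 − y_svg.

Shape 1 is a rectangle drawn with `<path>`. Its stroke #ff00ff means engrave at S230, F2497. After flipping Y the toolpath is (31.68,66.05) → (93.63,66.05) → (93.63,39.08) → (31.68,39.08) → (31.68,66.05), returning to the start.

Shape 2 is a closed polygon drawn with `<path>`. Its stroke #ff00ff means engrave at S230, F2497. After flipping Y the toolpath is (222.84,56.63) → (213.75,44.51) → (206.12,6.25) → (261.63,80.99) → (7.98,58.10) → (187.41,44.50) → (222.84,56.63), returning to the start.

Shape 3 is a open polyline drawn with `<polyline>`. Its stroke #ff00ff means engrave at S230, F2497. After flipping Y the toolpath is (228.62,49.54) → (106.65,33.96) → (20.15,70.33) → (195.11,89.29) → (75.22,32.86).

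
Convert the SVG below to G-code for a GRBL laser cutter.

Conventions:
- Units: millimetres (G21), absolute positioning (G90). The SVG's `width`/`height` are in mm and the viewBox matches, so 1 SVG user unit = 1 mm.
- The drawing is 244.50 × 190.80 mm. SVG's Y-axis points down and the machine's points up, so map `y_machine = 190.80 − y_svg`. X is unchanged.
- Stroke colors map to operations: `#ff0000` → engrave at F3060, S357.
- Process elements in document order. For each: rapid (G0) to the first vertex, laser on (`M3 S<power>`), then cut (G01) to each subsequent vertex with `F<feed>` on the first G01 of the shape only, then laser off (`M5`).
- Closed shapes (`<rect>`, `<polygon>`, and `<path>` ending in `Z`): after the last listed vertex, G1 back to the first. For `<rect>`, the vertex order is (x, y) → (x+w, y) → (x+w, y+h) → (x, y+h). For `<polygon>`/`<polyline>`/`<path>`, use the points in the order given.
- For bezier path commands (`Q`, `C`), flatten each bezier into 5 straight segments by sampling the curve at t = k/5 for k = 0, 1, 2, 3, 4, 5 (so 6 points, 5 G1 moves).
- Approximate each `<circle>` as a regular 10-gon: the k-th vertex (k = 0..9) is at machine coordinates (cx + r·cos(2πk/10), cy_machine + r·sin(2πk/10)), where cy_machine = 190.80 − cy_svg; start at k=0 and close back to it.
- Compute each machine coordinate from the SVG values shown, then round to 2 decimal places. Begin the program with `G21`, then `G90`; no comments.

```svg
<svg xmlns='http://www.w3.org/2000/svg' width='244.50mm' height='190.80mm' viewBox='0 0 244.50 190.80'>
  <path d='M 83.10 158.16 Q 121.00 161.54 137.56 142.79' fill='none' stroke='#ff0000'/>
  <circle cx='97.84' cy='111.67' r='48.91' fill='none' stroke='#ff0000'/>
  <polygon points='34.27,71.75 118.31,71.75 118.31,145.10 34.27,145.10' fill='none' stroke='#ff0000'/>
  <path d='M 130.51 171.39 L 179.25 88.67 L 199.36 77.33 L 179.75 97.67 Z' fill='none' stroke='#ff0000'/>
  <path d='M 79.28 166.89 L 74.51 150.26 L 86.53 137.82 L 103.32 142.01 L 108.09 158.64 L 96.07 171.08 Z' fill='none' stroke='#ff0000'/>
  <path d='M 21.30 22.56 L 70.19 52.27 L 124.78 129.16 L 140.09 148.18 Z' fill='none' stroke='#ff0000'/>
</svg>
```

G21
G90
G0 X83.10 Y32.64
M3 S357
G01 X97.41 Y32.17 F3060
G01 X110.01 Y33.48
G01 X120.90 Y36.55
G01 X130.08 Y41.40
G01 X137.56 Y48.01
M5
G0 X146.75 Y79.13
M3 S357
G01 X137.41 Y107.88 F3060
G01 X112.95 Y125.65
G01 X82.73 Y125.65
G01 X58.27 Y107.88
G01 X48.93 Y79.13
G01 X58.27 Y50.38
G01 X82.73 Y32.61
G01 X112.95 Y32.61
G01 X137.41 Y50.38
G01 X146.75 Y79.13
M5
G0 X34.27 Y119.05
M3 S357
G01 X118.31 Y119.05 F3060
G01 X118.31 Y45.70
G01 X34.27 Y45.70
G01 X34.27 Y119.05
M5
G0 X130.51 Y19.41
M3 S357
G01 X179.25 Y102.13 F3060
G01 X199.36 Y113.47
G01 X179.75 Y93.13
G01 X130.51 Y19.41
M5
G0 X79.28 Y23.91
M3 S357
G01 X74.51 Y40.54 F3060
G01 X86.53 Y52.98
G01 X103.32 Y48.79
G01 X108.09 Y32.16
G01 X96.07 Y19.72
G01 X79.28 Y23.91
M5
G0 X21.30 Y168.24
M3 S357
G01 X70.19 Y138.53 F3060
G01 X124.78 Y61.64
G01 X140.09 Y42.62
G01 X21.30 Y168.24
M5

Since the viewBox matches the mm dimensions, user units are millimetres directly. The only transform is the Y-flip y_m = 190.80 − y_svg.

Shape 1 is a quadratic bezier drawn with `<path>`. Its stroke #ff0000 means engrave at S357, F3060. After flipping Y the toolpath is (83.10,32.64) → (97.41,32.17) → (110.01,33.48) → (120.90,36.55) → (130.08,41.40) → (137.56,48.01).

Shape 2 is a circle drawn with `<circle>`. Its stroke #ff0000 means engrave at S357, F3060. After flipping Y the toolpath is (146.75,79.13) → (137.41,107.88) → (112.95,125.65) → (82.73,125.65) → (58.27,107.88) → (48.93,79.13) → (58.27,50.38) → (82.73,32.61) → (112.95,32.61) → (137.41,50.38) → (146.75,79.13), returning to the start.

Shape 3 is a rectangle drawn with `<polygon>`. Its stroke #ff0000 means engrave at S357, F3060. After flipping Y the toolpath is (34.27,119.05) → (118.31,119.05) → (118.31,45.70) → (34.27,45.70) → (34.27,119.05), returning to the start.

Shape 4 is a closed polygon drawn with `<path>`. Its stroke #ff0000 means engrave at S357, F3060. After flipping Y the toolpath is (130.51,19.41) → (179.25,102.13) → (199.36,113.47) → (179.75,93.13) → (130.51,19.41), returning to the start.

Shape 5 is a regular polygon drawn with `<path>`. Its stroke #ff0000 means engrave at S357, F3060. After flipping Y the toolpath is (79.28,23.91) → (74.51,40.54) → (86.53,52.98) → (103.32,48.79) → (108.09,32.16) → (96.07,19.72) → (79.28,23.91), returning to the start.

Shape 6 is a closed polygon drawn with `<path>`. Its stroke #ff0000 means engrave at S357, F3060. After flipping Y the toolpath is (21.30,168.24) → (70.19,138.53) → (124.78,61.64) → (140.09,42.62) → (21.30,168.24), returning to the start.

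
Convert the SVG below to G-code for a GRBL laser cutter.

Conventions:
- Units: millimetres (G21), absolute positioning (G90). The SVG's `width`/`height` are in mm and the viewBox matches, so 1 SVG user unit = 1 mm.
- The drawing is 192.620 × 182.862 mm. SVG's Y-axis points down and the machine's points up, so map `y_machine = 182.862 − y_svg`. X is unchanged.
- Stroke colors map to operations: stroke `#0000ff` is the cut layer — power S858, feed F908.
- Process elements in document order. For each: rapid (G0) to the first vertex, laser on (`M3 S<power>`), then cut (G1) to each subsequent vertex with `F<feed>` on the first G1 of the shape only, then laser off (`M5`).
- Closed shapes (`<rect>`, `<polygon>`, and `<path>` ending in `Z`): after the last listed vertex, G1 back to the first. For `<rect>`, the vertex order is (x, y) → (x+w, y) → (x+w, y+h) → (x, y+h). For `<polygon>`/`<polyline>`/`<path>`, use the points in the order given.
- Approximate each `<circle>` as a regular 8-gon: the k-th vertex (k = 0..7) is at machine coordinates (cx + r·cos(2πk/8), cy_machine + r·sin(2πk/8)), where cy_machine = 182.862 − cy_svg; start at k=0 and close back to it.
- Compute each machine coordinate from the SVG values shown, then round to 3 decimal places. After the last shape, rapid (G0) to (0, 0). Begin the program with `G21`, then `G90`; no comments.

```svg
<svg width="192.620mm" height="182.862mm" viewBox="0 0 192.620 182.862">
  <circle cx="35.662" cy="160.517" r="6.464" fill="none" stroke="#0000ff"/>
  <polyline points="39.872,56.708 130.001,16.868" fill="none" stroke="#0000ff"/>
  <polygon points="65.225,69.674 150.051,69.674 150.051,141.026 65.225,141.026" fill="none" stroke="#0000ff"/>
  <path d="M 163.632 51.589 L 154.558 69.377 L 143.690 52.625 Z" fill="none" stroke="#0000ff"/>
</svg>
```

Since the viewBox matches the mm dimensions, user units are millimetres directly. The only transform is the Y-flip y_m = 182.862 − y_svg.

Shape 1 is a circle drawn with `<circle>`. Its stroke #0000ff means cut at S858, F908. After flipping Y the toolpath is (42.126,22.345) → (40.233,26.916) → (35.662,28.809) → (31.091,26.916) → (29.198,22.345) → (31.091,17.774) → (35.662,15.881) → (40.233,17.774) → (42.126,22.345), returning to the start.

Shape 2 is a line segment drawn with `<polyline>`. Its stroke #0000ff means cut at S858, F908. After flipping Y the toolpath is (39.872,126.154) → (130.001,165.994).

Shape 3 is a rectangle drawn with `<polygon>`. Its stroke #0000ff means cut at S858, F908. After flipping Y the toolpath is (65.225,113.188) → (150.051,113.188) → (150.051,41.836) → (65.225,41.836) → (65.225,113.188), returning to the start.

Shape 4 is a regular polygon drawn with `<path>`. Its stroke #0000ff means cut at S858, F908. After flipping Y the toolpath is (163.632,131.273) → (154.558,113.485) → (143.690,130.237) → (163.632,131.273), returning to the start.

G21
G90
G0 X42.126 Y22.345
M3 S858
G1 X40.233 Y26.916 F908
G1 X35.662 Y28.809
G1 X31.091 Y26.916
G1 X29.198 Y22.345
G1 X31.091 Y17.774
G1 X35.662 Y15.881
G1 X40.233 Y17.774
G1 X42.126 Y22.345
M5
G0 X39.872 Y126.154
M3 S858
G1 X130.001 Y165.994 F908
M5
G0 X65.225 Y113.188
M3 S858
G1 X150.051 Y113.188 F908
G1 X150.051 Y41.836
G1 X65.225 Y41.836
G1 X65.225 Y113.188
M5
G0 X163.632 Y131.273
M3 S858
G1 X154.558 Y113.485 F908
G1 X143.690 Y130.237
G1 X163.632 Y131.273
M5
G0 X0.000 Y0.000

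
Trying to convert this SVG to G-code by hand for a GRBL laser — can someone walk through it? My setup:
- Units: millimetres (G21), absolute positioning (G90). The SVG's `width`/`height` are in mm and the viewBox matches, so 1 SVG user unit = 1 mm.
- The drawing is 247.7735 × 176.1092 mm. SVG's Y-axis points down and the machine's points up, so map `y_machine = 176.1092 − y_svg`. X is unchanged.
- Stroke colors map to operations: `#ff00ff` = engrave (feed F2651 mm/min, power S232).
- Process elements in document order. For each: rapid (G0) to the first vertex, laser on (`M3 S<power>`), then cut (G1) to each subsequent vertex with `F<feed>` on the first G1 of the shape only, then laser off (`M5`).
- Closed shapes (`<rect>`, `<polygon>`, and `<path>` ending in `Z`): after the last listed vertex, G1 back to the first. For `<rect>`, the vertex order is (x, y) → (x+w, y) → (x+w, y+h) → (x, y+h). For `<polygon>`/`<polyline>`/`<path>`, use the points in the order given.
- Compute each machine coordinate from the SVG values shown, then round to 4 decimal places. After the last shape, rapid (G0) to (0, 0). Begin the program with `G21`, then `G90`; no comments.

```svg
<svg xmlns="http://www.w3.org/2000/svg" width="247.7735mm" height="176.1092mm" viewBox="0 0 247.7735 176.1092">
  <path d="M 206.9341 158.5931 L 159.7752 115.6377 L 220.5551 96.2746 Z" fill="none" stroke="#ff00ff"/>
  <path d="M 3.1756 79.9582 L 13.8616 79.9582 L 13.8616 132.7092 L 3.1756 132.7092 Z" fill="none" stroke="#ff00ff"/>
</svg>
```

G21
G90
G0 X206.9341 Y17.5161
M3 S232
G1 X159.7752 Y60.4715 F2651
G1 X220.5551 Y79.8346
G1 X206.9341 Y17.5161
M5
G0 X3.1756 Y96.1510
M3 S232
G1 X13.8616 Y96.1510 F2651
G1 X13.8616 Y43.4000
G1 X3.1756 Y43.4000
G1 X3.1756 Y96.1510
M5
G0 X0.0000 Y0.0000

Since the viewBox matches the mm dimensions, user units are millimetres directly. The only transform is the Y-flip y_m = 176.1092 − y_svg.

Shape 1 is a regular polygon drawn with `<path>`. Its stroke #ff00ff means engrave at S232, F2651. After flipping Y the toolpath is (206.9341,17.5161) → (159.7752,60.4715) → (220.5551,79.8346) → (206.9341,17.5161), returning to the start.

Shape 2 is a rectangle drawn with `<path>`. Its stroke #ff00ff means engrave at S232, F2651. After flipping Y the toolpath is (3.1756,96.1510) → (13.8616,96.1510) → (13.8616,43.4000) → (3.1756,43.4000) → (3.1756,96.1510), returning to the start.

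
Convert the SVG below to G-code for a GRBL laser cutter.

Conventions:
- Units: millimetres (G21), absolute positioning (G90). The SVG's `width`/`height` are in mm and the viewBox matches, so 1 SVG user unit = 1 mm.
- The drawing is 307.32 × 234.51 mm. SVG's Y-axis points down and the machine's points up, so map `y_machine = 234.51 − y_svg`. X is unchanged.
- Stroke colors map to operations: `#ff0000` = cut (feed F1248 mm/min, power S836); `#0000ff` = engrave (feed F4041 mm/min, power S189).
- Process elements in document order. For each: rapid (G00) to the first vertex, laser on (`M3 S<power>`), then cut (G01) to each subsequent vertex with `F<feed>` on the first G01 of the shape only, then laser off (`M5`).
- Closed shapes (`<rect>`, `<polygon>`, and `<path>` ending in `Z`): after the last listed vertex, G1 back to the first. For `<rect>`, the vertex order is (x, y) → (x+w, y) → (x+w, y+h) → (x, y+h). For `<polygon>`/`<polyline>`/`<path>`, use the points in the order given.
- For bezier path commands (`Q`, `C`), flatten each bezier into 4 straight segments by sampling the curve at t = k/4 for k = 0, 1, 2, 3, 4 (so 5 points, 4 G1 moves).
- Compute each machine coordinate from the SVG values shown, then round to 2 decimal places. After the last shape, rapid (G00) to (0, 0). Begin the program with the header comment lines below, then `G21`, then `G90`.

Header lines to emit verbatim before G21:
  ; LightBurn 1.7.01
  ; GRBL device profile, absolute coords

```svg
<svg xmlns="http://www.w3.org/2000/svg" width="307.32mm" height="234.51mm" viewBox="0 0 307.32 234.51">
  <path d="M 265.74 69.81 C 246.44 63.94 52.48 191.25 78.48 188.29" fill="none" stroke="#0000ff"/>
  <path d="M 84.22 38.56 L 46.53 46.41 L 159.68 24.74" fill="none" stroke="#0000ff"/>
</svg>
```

viewBox `0 0 307.32 234.51` with mm width/height → 1 unit = 1 mm. Flip: y_m = 234.51 − y_svg.

**Shape 1** — `<path>` cubic bezier, stroke `#0000ff` → engrave (S189, F4041). Control points (SVG): P0=(265.74,69.81), P1=(246.44,63.94), P2=(52.48,191.25), P3=(78.48,188.29); sampled at t=k/4. Machine vertices: (265.74,164.70) → (224.68,148.25) → (155.12,106.55) → (94.06,64.31) → (78.48,46.22). Open path.

**Shape 2** — `<path>` open polyline, stroke `#0000ff` → engrave (S189, F4041). Machine vertices: (84.22,195.95) → (46.53,188.10) → (159.68,209.77). Open path.

; LightBurn 1.7.01
; GRBL device profile, absolute coords
G21
G90
G00 X265.74 Y164.70
M3 S189
G01 X224.68 Y148.25 F4041
G01 X155.12 Y106.55
G01 X94.06 Y64.31
G01 X78.48 Y46.22
M5
G00 X84.22 Y195.95
M3 S189
G01 X46.53 Y188.10 F4041
G01 X159.68 Y209.77
M5
G00 X0.00 Y0.00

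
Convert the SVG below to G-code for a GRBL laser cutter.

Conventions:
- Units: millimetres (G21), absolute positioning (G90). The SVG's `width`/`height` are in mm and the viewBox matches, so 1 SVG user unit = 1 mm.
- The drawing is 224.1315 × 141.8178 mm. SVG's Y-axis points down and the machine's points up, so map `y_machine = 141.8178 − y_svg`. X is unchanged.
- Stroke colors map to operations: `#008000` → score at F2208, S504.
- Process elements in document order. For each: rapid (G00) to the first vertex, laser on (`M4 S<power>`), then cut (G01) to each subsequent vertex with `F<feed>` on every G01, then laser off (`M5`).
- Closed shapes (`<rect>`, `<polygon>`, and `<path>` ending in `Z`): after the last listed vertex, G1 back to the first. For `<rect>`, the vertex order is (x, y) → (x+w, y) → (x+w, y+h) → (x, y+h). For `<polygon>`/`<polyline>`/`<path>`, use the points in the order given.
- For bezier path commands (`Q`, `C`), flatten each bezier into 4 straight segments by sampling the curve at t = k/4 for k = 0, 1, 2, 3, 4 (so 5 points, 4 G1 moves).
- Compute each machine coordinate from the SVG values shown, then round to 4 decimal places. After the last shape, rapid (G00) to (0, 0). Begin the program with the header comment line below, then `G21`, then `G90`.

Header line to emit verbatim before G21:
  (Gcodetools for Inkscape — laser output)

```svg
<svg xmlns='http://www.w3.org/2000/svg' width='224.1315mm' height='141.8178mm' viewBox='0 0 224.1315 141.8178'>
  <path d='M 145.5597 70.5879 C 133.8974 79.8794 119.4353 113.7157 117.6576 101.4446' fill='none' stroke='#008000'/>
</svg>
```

1 u = 1 mm; y_m = 141.8178 − y.

[1] `<path>` cubic bezier, #008000→score S504 F2208: (145.5597,71.2299) → (136.5300,60.7631) → (127.9019,47.7156) → (121.1273,38.7111) → (117.6576,40.3732)

(Gcodetools for Inkscape — laser output)
G21
G90
G00 X145.5597 Y71.2299
M4 S504
G01 X136.5300 Y60.7631 F2208
G01 X127.9019 Y47.7156 F2208
G01 X121.1273 Y38.7111 F2208
G01 X117.6576 Y40.3732 F2208
M5
G00 X0.0000 Y0.0000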